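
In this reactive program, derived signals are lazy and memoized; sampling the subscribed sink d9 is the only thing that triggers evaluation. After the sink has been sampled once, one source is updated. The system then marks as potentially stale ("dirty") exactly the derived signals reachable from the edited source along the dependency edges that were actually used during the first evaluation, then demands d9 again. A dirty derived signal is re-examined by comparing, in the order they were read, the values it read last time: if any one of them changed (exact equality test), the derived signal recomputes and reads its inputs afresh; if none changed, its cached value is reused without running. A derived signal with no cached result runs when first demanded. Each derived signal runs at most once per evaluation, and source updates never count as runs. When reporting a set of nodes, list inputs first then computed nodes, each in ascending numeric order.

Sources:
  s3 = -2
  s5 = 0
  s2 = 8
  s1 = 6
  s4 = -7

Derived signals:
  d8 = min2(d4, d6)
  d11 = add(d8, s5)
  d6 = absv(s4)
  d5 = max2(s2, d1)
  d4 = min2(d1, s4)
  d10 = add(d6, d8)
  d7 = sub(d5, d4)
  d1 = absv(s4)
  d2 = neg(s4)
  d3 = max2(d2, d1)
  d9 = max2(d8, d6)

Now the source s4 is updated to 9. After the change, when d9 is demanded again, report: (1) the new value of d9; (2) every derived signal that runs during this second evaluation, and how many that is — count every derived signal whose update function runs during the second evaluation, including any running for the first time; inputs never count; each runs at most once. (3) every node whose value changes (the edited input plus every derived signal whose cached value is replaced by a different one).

Demanding d9 again yields 9.
5 derived signals run: d1, d4, d6, d8, d9.
The nodes whose values change: s4, d1, d4, d6, d8, d9.

First demand of the output computes:
  d1 = absv(-7) = 7
  d4 = min2(7, -7) = -7
  d6 = absv(-7) = 7
  d8 = min2(-7, 7) = -7
  d9 = max2(-7, 7) = 7

After the edit, cleaning proceeds:
  d1: a read changed (s4 -7->9) — executes, giving 9.
  d4: a read changed (d1 7->9; s4 -7->9) — executes, giving 9.
  d6: a read changed (s4 -7->9) — executes, giving 9.
  d8: a read changed (d4 -7->9; d6 7->9) — executes, giving 9.
  d9: a read changed (d8 -7->9; d6 7->9) — executes, giving 9.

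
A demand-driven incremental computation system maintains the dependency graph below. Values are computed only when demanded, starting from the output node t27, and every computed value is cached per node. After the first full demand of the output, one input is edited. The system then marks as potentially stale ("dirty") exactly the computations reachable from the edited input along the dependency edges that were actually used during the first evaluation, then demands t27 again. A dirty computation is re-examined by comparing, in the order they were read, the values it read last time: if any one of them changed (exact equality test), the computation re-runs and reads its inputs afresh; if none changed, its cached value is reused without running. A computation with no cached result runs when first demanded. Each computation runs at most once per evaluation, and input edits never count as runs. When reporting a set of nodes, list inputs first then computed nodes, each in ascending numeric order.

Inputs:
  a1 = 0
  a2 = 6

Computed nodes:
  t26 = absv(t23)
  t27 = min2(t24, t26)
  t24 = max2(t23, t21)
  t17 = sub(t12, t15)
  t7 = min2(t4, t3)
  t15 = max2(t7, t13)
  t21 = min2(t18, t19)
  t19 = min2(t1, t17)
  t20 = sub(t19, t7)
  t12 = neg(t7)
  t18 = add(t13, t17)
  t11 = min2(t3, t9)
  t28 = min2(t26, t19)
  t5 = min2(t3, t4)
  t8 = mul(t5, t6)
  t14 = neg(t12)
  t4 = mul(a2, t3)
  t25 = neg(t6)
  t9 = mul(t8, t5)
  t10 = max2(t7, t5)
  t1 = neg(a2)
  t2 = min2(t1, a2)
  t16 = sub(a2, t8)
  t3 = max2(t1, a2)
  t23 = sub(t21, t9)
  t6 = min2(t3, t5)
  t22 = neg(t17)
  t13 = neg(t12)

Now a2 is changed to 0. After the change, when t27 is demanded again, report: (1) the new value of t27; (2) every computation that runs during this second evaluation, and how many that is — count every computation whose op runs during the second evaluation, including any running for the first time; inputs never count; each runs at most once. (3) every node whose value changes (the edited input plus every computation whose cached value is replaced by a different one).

First evaluation (everything demanded from the output):
  t1 = neg(6) = -6
  t3 = max2(-6, 6) = 6
  t4 = mul(6, 6) = 36
  t5 = min2(6, 36) = 6
  t6 = min2(6, 6) = 6
  t7 = min2(36, 6) = 6
  t8 = mul(6, 6) = 36
  t9 = mul(36, 6) = 216
  t12 = neg(6) = -6
  t13 = neg(-6) = 6
  t15 = max2(6, 6) = 6
  t17 = sub(-6, 6) = -12
  t18 = add(6, -12) = -6
  t19 = min2(-6, -12) = -12
  t21 = min2(-6, -12) = -12
  t23 = sub(-12, 216) = -228
  t24 = max2(-228, -12) = -12
  t26 = absv(-228) = 228
  t27 = min2(-12, 228) = -12

Propagation after the edit:
  t1: runs — a2 6->0; result 0.
  t3: runs — t1 -6->0; a2 6->0; result 0.
  t4: runs — a2 6->0; t3 6->0; result 0.
  t5: runs — t3 6->0; t4 36->0; result 0.
  t6: runs — t3 6->0; t5 6->0; result 0.
  t7: runs — t4 36->0; t3 6->0; result 0.
  t8: runs — t5 6->0; t6 6->0; result 0.
  t9: runs — t8 36->0; t5 6->0; result 0.
  t12: runs — t7 6->0; result 0.
  t13: runs — t12 -6->0; result 0.
  t15: runs — t7 6->0; t13 6->0; result 0.
  t17: runs — t12 -6->0; t15 6->0; result 0.
  t18: runs — t13 6->0; t17 -12->0; result 0.
  t19: runs — t1 -6->0; t17 -12->0; result 0.
  t21: runs — t18 -6->0; t19 -12->0; result 0.
  t23: runs — t21 -12->0; t9 216->0; result 0.
  t24: runs — t23 -228->0; t21 -12->0; result 0.
  t26: runs — t23 -228->0; result 0.
  t27: runs — t24 -12->0; t26 228->0; result 0.

New value of t27: 0.
Computations that run: t1, t3, t4, t5, t6, t7, t8, t9, t12, t13, t15, t17, t18, t19, t21, t23, t24, t26, t27 — 19 in total.
Values that change: a2, t1, t3, t4, t5, t6, t7, t8, t9, t12, t13, t15, t17, t18, t19, t21, t23, t24, t26, t27.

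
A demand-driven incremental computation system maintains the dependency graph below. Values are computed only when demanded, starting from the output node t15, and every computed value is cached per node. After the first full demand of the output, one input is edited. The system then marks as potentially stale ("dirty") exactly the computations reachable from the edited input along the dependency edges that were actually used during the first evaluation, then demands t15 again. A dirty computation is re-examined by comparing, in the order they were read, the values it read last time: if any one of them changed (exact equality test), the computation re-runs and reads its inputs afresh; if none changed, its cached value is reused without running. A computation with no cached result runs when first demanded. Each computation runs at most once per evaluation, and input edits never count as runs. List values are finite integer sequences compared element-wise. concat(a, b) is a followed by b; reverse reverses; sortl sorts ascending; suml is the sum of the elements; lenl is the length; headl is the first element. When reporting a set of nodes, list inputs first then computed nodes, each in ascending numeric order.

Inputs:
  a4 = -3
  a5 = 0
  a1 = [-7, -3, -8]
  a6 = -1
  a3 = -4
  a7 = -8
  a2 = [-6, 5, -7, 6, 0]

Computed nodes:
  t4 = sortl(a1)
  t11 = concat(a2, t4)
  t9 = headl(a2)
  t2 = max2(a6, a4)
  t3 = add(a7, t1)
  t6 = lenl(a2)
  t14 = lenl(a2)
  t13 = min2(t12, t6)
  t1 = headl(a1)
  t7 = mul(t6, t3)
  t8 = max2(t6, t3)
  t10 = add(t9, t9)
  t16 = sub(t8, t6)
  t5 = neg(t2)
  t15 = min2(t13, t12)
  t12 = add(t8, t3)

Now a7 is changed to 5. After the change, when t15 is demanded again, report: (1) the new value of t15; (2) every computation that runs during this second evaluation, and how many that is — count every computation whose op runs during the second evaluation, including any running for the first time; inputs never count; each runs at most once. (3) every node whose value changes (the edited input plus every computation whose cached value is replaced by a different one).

New value of t15: 3.
Computations that run: t3, t8, t12, t13, t15 — 5 in total.
Values that change: a7, t3, t12, t13, t15.

First evaluation (everything demanded from the output):
  t1 = headl([-7, -3, -8]) = -7
  t3 = add(-8, -7) = -15
  t6 = lenl([-6, 5, -7, 6, 0]) = 5
  t8 = max2(5, -15) = 5
  t12 = add(5, -15) = -10
  t13 = min2(-10, 5) = -10
  t15 = min2(-10, -10) = -10

Propagation after the edit:
  t3: runs — a7 -8->5; result -2.
  t8: runs — t3 -15->-2; result 5 (same value as before).
  t12: runs — t3 -15->-2; result 3.
  t13: runs — t12 -10->3; result 3.
  t15: runs — t13 -10->3; t12 -10->3; result 3.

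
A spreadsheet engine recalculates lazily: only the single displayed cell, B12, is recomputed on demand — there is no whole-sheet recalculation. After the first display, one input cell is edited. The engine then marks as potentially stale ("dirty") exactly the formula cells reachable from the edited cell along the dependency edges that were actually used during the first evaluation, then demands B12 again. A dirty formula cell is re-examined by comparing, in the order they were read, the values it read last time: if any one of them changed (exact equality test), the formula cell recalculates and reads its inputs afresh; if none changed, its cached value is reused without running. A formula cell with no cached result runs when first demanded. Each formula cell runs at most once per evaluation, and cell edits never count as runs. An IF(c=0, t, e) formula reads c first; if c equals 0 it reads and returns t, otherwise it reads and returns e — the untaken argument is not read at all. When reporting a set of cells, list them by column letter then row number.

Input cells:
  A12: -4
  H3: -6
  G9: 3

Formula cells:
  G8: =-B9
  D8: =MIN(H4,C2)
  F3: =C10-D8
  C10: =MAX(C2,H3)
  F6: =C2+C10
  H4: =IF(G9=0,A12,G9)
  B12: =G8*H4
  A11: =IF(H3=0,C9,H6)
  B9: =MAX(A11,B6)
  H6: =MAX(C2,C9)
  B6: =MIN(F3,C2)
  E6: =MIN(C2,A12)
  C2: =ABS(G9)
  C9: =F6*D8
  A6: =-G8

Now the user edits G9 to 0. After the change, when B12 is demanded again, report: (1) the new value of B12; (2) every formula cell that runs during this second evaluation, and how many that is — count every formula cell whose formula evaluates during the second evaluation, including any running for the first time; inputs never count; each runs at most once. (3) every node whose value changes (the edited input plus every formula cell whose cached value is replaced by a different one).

New value of B12: 0.
Formula cells that run: A11, B6, B9, B12, C2, C9, C10, D8, F3, F6, G8, H4, H6 — 13 in total.
Values that change: A11, B9, B12, C2, C9, C10, D8, F3, F6, G8, G9, H4, H6.

First evaluation (everything demanded from the output):
  C2 = ABS(3) = 3
  C10 = MAX(3, -6) = 3
  F6 = 3 + 3 = 6
  H4 = IF(G9=0: G9=3 -> else branch G9) = 3
  D8 = MIN(3, 3) = 3
  C9 = 6 * 3 = 18
  F3 = 3 - 3 = 0
  B6 = MIN(0, 3) = 0
  H6 = MAX(3, 18) = 18
  A11 = IF(H3=0: H3=-6 -> else branch H6) = 18
  B9 = MAX(18, 0) = 18
  G8 = -(18) = -18
  B12 = -18 * 3 = -54

Propagation after the edit:
  C2: runs — G9 3->0; result 0.
  C10: runs — C2 3->0; result 0.
  F6: runs — C2 3->0; C10 3->0; result 0.
  H4: runs — G9 3->0; G9 3->0; result -4.
  D8: runs — H4 3->-4; C2 3->0; result -4.
  C9: runs — F6 6->0; D8 3->-4; result 0.
  F3: runs — C10 3->0; D8 3->-4; result 4.
  B6: runs — F3 0->4; C2 3->0; result 0 (same value as before).
  H6: runs — C2 3->0; C9 18->0; result 0.
  A11: runs — H6 18->0; result 0.
  B9: runs — A11 18->0; result 0.
  G8: runs — B9 18->0; result 0.
  B12: runs — G8 -18->0; H4 3->-4; result 0.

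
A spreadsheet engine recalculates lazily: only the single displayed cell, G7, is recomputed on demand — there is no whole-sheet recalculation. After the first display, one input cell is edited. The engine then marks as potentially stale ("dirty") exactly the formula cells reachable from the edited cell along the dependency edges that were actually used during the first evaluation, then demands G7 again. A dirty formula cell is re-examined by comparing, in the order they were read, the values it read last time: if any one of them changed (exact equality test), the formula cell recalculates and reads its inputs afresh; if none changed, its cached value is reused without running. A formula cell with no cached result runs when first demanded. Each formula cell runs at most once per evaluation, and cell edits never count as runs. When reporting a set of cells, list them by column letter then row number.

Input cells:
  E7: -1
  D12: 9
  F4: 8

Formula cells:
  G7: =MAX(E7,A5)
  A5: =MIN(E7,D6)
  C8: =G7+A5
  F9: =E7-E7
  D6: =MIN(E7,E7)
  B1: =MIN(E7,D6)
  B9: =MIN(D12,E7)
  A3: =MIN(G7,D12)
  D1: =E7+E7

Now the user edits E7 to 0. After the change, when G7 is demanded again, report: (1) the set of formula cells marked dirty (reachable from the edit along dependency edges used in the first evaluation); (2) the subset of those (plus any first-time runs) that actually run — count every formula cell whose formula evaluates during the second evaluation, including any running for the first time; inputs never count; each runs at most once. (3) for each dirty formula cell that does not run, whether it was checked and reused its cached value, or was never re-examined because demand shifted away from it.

Marked dirty: A5, D6, G7.
Formula cells that run: A5, D6, G7 — 3 in total.
Every dirty formula cell ran.

First evaluation (everything demanded from the output):
  D6 = MIN(-1, -1) = -1
  A5 = MIN(-1, -1) = -1
  G7 = MAX(-1, -1) = -1

Propagation after the edit:
  D6: runs — E7 -1->0; E7 -1->0; result 0.
  A5: runs — E7 -1->0; D6 -1->0; result 0.
  G7: runs — E7 -1->0; A5 -1->0; result 0.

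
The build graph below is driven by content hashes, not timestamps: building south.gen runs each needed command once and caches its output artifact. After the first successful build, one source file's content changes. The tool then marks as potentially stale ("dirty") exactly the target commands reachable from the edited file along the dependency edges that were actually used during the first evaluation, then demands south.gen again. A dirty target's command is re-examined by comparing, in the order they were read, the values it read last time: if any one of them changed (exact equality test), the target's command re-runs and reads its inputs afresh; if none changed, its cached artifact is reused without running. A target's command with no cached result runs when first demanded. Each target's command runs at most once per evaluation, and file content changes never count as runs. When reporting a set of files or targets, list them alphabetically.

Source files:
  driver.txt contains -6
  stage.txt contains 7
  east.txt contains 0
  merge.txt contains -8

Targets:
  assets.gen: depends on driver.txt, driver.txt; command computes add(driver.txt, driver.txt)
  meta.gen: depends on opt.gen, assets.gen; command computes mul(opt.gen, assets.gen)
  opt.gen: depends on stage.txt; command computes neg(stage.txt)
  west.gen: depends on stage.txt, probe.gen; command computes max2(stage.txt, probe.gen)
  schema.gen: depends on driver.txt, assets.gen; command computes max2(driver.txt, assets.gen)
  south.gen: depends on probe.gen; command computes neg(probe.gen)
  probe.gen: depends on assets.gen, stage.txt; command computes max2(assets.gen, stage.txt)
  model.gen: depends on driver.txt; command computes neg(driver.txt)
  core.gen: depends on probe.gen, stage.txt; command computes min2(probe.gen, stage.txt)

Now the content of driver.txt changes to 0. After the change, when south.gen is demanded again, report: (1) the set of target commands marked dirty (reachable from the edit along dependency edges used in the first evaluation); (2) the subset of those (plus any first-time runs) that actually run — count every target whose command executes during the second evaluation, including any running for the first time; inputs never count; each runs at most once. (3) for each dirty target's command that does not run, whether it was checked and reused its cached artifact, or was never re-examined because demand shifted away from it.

Dirty set: assets.gen, probe.gen, south.gen.
Run set: assets.gen, probe.gen (2 run).
Re-examined without running (cache reused): south.gen.
The important point: probe.gen recomputes to an identical value, and the output ends up unchanged.

Initial pass — values computed on the first demand:
  assets.gen = add(-6, -6) = -12
  probe.gen = max2(-12, 7) = 7
  south.gen = neg(7) = -7

Second demand — change propagation:
  assets.gen: re-runs because driver.txt -6->0; driver.txt -6->0; new result 0.
  probe.gen: re-runs because assets.gen -12->0; new result 7 (unchanged).
  south.gen: re-examined; everything it read last time is the same (probe.gen unchanged) — cache -7 kept, no run.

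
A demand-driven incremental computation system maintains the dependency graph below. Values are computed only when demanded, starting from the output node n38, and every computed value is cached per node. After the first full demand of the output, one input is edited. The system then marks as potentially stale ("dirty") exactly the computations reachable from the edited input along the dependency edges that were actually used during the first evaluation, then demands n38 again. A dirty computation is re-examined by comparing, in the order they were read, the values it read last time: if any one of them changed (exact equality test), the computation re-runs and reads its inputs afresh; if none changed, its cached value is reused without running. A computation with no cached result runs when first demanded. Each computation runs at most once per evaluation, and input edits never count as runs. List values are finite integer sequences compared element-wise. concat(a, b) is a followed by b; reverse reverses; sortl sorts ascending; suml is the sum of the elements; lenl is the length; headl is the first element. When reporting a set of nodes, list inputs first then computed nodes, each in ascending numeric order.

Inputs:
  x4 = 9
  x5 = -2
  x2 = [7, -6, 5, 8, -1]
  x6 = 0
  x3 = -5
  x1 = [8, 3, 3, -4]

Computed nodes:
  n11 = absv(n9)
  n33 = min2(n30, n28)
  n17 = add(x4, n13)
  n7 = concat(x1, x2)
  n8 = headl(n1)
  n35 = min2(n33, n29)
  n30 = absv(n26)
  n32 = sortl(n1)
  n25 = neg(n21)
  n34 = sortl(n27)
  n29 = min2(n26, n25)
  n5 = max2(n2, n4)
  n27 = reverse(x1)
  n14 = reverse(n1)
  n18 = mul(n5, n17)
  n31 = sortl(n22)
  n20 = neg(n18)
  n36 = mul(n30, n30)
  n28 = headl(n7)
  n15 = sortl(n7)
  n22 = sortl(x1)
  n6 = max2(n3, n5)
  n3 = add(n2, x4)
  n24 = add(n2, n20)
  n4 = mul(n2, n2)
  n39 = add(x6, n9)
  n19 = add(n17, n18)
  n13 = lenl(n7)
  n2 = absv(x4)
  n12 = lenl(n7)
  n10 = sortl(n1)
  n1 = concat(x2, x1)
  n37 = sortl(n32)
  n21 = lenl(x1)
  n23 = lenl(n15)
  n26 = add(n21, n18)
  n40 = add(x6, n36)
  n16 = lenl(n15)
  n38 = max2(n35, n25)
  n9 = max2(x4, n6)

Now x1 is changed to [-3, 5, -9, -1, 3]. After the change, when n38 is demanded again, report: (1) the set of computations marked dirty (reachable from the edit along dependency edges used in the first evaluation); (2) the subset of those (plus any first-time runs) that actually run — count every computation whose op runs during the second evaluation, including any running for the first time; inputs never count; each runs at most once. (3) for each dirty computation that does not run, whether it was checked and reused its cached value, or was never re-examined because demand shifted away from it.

First evaluation (everything demanded from the output):
  n2 = absv(9) = 9
  n4 = mul(9, 9) = 81
  n5 = max2(9, 81) = 81
  n7 = concat([8, 3, 3, -4], [7, -6, 5, 8, -1]) = [8, 3, 3, -4, 7, -6, 5, 8, -1]
  n13 = lenl([8, 3, 3, -4, 7, -6, 5, 8, -1]) = 9
  n17 = add(9, 9) = 18
  n18 = mul(81, 18) = 1458
  n21 = lenl([8, 3, 3, -4]) = 4
  n25 = neg(4) = -4
  n26 = add(4, 1458) = 1462
  n28 = headl([8, 3, 3, -4, 7, -6, 5, 8, -1]) = 8
  n29 = min2(1462, -4) = -4
  n30 = absv(1462) = 1462
  n33 = min2(1462, 8) = 8
  n35 = min2(8, -4) = -4
  n38 = max2(-4, -4) = -4

Propagation after the edit:
  n7: runs — x1 [8, 3, 3, -4]->[-3, 5, -9, -1, 3]; result [-3, 5, -9, -1, 3, 7, -6, 5, 8, -1].
  n13: runs — n7 [8, 3, 3, -4, 7, -6, 5, 8, -1]->[-3, 5, -9, -1, 3, 7, -6, 5, 8, -1]; result 10.
  n17: runs — n13 9->10; result 19.
  n18: runs — n17 18->19; result 1539.
  n21: runs — x1 [8, 3, 3, -4]->[-3, 5, -9, -1, 3]; result 5.
  n25: runs — n21 4->5; result -5.
  n26: runs — n21 4->5; n18 1458->1539; result 1544.
  n28: runs — n7 [8, 3, 3, -4, 7, -6, 5, 8, -1]->[-3, 5, -9, -1, 3, 7, -6, 5, 8, -1]; result -3.
  n29: runs — n26 1462->1544; n25 -4->-5; result -5.
  n30: runs — n26 1462->1544; result 1544.
  n33: runs — n30 1462->1544; n28 8->-3; result -3.
  n35: runs — n33 8->-3; n29 -4->-5; result -5.
  n38: runs — n35 -4->-5; n25 -4->-5; result -5.

Marked dirty: n7, n13, n17, n18, n21, n25, n26, n28, n29, n30, n33, n35, n38.
Computations that run: n7, n13, n17, n18, n21, n25, n26, n28, n29, n30, n33, n35, n38 — 13 in total.
Every dirty computation ran.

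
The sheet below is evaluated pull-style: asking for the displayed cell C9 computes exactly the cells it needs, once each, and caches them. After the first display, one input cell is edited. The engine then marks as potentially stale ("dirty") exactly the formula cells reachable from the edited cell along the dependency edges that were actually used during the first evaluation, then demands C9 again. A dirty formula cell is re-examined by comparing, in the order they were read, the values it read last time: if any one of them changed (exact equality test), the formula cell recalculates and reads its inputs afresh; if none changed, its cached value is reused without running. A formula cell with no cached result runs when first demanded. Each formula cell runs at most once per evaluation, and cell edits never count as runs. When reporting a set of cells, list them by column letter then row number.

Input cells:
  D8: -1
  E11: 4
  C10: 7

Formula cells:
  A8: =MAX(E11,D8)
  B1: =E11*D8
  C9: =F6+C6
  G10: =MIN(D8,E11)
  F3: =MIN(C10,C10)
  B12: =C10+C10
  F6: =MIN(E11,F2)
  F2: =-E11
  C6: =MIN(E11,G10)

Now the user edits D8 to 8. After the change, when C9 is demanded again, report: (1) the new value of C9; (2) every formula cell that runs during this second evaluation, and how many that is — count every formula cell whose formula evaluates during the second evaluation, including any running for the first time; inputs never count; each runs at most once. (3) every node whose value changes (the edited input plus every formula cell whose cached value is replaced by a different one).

First demand of the output computes:
  F2 = -(4) = -4
  F6 = MIN(4, -4) = -4
  G10 = MIN(-1, 4) = -1
  C6 = MIN(4, -1) = -1
  C9 = -4 + -1 = -5

After the edit, cleaning proceeds:
  G10: a read changed (D8 -1->8) — executes, giving 4.
  C6: a read changed (G10 -1->4) — executes, giving 4.
  C9: a read changed (C6 -1->4) — executes, giving 0.

Demanding C9 again yields 0.
3 formula cells run: C6, C9, G10.
The nodes whose values change: C6, C9, D8, G10.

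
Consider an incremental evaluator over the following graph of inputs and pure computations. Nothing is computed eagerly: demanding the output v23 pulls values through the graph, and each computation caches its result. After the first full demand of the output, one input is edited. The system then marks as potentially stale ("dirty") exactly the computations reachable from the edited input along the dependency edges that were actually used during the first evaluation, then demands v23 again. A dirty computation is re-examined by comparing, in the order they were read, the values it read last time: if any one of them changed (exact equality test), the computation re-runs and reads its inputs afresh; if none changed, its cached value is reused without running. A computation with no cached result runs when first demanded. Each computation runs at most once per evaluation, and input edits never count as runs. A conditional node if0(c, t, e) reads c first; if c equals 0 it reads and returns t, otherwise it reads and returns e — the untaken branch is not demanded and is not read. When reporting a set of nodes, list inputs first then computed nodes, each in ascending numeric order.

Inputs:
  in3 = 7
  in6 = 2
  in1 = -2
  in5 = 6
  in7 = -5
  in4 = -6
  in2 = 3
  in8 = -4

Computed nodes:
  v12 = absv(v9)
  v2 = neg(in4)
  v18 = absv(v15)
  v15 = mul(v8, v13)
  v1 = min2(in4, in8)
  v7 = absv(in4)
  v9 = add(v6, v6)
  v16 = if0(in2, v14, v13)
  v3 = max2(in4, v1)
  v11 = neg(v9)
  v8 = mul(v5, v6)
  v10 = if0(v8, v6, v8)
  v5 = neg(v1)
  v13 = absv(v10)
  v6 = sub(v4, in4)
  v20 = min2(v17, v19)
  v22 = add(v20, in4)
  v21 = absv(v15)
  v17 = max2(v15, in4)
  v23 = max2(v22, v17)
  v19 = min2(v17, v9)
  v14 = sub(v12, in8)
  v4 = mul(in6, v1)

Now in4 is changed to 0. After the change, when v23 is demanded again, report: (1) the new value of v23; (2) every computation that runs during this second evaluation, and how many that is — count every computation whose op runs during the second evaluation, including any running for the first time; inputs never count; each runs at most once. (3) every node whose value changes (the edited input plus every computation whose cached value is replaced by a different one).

v23 now evaluates to 0.
Run set: v1, v4, v5, v6, v8, v9, v10, v13, v15, v17, v19, v20, v22, v23 (14 run).
Changed values: in4, v1, v4, v5, v6, v8, v9, v10, v13, v15, v17, v19, v20, v22, v23.

Initial pass — values computed on the first demand:
  v1 = min2(-6, -4) = -6
  v4 = mul(2, -6) = -12
  v5 = neg(-6) = 6
  v6 = sub(-12, -6) = -6
  v8 = mul(6, -6) = -36
  v9 = add(-6, -6) = -12
  v10 = if0(v8=-36 -> else branch v8) = -36
  v13 = absv(-36) = 36
  v15 = mul(-36, 36) = -1296
  v17 = max2(-1296, -6) = -6
  v19 = min2(-6, -12) = -12
  v20 = min2(-6, -12) = -12
  v22 = add(-12, -6) = -18
  v23 = max2(-18, -6) = -6

Second demand — change propagation:
  v1: re-runs because in4 -6->0; new result -4.
  v4: re-runs because v1 -6->-4; new result -8.
  v5: re-runs because v1 -6->-4; new result 4.
  v6: re-runs because v4 -12->-8; in4 -6->0; new result -8.
  v8: re-runs because v5 6->4; v6 -6->-8; new result -32.
  v9: re-runs because v6 -6->-8; v6 -6->-8; new result -16.
  v10: re-runs because v8 -36->-32; v8 -36->-32; new result -32.
  v13: re-runs because v10 -36->-32; new result 32.
  v15: re-runs because v8 -36->-32; v13 36->32; new result -1024.
  v17: re-runs because v15 -1296->-1024; in4 -6->0; new result 0.
  v19: re-runs because v17 -6->0; v9 -12->-16; new result -16.
  v20: re-runs because v17 -6->0; v19 -12->-16; new result -16.
  v22: re-runs because v20 -12->-16; in4 -6->0; new result -16.
  v23: re-runs because v22 -18->-16; v17 -6->0; new result 0.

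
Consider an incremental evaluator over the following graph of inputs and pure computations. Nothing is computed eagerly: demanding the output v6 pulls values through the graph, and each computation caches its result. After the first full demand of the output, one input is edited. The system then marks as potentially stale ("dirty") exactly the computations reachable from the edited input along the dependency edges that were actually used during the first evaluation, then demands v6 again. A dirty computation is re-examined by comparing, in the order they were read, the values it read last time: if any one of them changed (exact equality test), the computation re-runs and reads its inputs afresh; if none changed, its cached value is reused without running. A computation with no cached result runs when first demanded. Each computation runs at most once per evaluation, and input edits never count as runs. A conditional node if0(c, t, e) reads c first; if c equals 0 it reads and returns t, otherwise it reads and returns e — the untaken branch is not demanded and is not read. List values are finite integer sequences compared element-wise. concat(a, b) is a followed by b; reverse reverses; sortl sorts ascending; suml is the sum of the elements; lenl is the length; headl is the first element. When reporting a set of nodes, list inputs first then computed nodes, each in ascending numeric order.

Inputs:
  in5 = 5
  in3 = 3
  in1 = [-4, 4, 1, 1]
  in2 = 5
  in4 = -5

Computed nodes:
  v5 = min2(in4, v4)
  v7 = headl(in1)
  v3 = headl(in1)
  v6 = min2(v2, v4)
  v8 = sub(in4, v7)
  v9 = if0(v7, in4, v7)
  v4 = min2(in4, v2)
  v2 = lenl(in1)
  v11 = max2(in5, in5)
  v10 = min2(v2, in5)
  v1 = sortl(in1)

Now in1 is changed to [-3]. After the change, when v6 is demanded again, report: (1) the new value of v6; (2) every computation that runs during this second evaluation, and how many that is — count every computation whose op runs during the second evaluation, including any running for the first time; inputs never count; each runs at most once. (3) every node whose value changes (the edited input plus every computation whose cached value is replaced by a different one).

v6 now evaluates to -5.
Run set: v2, v4, v6 (3 run).
Changed values: in1, v2.

Initial pass — values computed on the first demand:
  v2 = lenl([-4, 4, 1, 1]) = 4
  v4 = min2(-5, 4) = -5
  v6 = min2(4, -5) = -5

Second demand — change propagation:
  v2: re-runs because in1 [-4, 4, 1, 1]->[-3]; new result 1.
  v4: re-runs because v2 4->1; new result -5 (unchanged).
  v6: re-runs because v2 4->1; new result -5 (unchanged).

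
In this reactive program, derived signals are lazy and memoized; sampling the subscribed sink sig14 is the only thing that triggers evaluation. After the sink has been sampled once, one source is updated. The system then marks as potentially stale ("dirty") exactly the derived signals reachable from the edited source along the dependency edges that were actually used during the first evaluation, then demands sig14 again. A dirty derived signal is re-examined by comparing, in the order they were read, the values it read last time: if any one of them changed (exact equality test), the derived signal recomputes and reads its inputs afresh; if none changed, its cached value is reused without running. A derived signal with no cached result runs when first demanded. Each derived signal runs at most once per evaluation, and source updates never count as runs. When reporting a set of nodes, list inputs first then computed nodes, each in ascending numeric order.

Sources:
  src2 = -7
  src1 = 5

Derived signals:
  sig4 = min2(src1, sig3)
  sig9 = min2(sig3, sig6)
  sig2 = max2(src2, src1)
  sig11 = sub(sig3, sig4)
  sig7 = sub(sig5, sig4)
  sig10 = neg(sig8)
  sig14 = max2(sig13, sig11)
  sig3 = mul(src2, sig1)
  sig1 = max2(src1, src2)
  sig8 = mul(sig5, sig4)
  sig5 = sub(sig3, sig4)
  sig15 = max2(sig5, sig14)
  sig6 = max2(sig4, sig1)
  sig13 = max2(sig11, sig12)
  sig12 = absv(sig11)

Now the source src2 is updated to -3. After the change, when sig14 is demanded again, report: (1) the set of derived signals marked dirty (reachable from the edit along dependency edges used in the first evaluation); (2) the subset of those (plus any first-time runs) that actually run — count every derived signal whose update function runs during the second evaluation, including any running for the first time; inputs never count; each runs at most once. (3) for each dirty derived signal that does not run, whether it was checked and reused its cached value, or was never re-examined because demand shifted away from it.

The edit dirties: sig1, sig3, sig4, sig11, sig12, sig13, sig14.
4 derived signals run: sig1, sig3, sig4, sig11.
Cache hits after checking: sig12, sig13, sig14.
Note where the cutoff bites: sig12 is checked, finds nothing changed, and keeps its cache.

First demand of the output computes:
  sig1 = max2(5, -7) = 5
  sig3 = mul(-7, 5) = -35
  sig4 = min2(5, -35) = -35
  sig11 = sub(-35, -35) = 0
  sig12 = absv(0) = 0
  sig13 = max2(0, 0) = 0
  sig14 = max2(0, 0) = 0

After the edit, cleaning proceeds:
  sig1: a read changed (src2 -7->-3) — executes, giving 5 — identical to its old value.
  sig3: a read changed (src2 -7->-3) — executes, giving -15.
  sig4: a read changed (sig3 -35->-15) — executes, giving -15.
  sig11: a read changed (sig3 -35->-15; sig4 -35->-15) — executes, giving 0 — identical to its old value.
  sig12: dirty, but its reads are unchanged (sig11 unchanged); cached 0 stands.
  sig13: dirty, but its reads are unchanged (sig11 unchanged, sig12 unchanged); cached 0 stands.
  sig14: dirty, but its reads are unchanged (sig13 unchanged, sig11 unchanged); cached 0 stands.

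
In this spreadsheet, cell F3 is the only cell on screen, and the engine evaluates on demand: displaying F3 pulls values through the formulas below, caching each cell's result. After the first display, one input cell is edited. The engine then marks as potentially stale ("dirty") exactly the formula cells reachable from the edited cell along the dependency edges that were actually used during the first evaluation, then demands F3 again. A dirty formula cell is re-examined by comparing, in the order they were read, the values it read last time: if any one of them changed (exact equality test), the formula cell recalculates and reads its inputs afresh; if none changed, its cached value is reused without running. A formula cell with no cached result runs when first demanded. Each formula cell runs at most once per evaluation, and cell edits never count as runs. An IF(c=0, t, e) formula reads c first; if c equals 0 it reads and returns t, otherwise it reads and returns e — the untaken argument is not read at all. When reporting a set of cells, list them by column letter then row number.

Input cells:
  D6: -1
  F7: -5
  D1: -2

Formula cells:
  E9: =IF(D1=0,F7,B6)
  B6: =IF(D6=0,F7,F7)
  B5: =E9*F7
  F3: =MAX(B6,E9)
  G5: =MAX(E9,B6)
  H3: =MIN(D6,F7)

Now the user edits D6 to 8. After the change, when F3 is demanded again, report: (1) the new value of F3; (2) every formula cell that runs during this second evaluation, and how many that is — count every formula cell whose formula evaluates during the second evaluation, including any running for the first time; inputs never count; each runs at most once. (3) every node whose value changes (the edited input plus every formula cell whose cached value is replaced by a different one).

Initial pass — values computed on the first demand:
  B6 = IF(D6=0: D6=-1 -> else branch F7) = -5
  E9 = IF(D1=0: D1=-2 -> else branch B6) = -5
  F3 = MAX(-5, -5) = -5

Second demand — change propagation:
  B6: re-runs because D6 -1->8; new result -5 (unchanged).
  E9: re-examined; everything it read last time is the same (D1 unchanged, B6 unchanged) — cache -5 kept, no run.
  F3: re-examined; everything it read last time is the same (B6 unchanged, E9 unchanged) — cache -5 kept, no run.

The important point: B6 recomputes to an identical value, and the output ends up unchanged.

F3 now evaluates to -5.
Run set: B6 (1 run).
Changed values: D6.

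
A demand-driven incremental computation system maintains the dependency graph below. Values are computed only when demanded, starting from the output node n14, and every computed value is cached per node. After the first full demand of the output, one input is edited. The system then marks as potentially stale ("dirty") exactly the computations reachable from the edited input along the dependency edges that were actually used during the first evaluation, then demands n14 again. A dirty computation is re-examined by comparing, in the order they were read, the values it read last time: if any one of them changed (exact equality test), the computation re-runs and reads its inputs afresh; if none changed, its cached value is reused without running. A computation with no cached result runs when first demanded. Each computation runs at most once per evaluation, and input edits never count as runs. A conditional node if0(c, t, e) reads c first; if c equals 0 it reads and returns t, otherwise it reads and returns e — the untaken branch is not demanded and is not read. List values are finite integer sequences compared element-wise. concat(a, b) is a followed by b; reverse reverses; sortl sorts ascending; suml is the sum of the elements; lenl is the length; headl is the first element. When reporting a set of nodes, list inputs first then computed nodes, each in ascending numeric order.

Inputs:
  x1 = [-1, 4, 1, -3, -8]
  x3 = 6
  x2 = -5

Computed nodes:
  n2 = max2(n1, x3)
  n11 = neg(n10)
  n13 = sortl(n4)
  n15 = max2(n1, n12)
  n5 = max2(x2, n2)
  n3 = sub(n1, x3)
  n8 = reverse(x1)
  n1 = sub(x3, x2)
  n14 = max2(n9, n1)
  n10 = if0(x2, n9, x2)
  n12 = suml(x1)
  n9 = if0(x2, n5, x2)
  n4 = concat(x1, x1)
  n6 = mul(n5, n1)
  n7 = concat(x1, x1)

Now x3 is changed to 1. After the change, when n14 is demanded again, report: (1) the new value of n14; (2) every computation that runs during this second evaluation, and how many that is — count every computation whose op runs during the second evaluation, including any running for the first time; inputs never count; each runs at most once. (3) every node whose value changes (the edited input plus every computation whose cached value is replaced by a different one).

New value of n14: 6.
Computations that run: n1, n14 — 2 in total.
Values that change: x3, n1, n14.

First evaluation (everything demanded from the output):
  n1 = sub(6, -5) = 11
  n9 = if0(x2=-5 -> else branch x2) = -5
  n14 = max2(-5, 11) = 11

Propagation after the edit:
  n1: runs — x3 6->1; result 6.
  n14: runs — n1 11->6; result 6.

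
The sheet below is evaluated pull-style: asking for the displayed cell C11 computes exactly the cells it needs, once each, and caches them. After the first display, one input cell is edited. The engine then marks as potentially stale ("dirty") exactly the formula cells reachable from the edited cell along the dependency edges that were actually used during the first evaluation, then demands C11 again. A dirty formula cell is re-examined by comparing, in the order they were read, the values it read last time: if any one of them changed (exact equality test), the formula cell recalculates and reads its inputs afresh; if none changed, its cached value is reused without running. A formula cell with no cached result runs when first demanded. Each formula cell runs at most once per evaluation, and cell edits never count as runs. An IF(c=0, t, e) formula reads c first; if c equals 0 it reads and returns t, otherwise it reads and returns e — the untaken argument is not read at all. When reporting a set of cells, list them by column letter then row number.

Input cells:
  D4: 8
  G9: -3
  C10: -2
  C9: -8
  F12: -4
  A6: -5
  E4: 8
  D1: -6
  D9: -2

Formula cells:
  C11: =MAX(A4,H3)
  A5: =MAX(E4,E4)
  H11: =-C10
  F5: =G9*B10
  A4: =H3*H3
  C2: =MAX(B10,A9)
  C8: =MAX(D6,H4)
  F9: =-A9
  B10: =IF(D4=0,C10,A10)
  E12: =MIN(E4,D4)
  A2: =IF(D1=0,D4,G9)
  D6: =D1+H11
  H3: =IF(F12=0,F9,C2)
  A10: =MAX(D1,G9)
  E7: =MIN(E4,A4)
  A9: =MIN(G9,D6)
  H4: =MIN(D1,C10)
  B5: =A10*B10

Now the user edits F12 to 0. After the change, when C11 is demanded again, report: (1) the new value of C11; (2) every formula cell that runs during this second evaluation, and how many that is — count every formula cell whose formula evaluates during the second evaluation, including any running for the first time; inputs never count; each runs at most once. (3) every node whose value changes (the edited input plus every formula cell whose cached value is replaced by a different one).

First demand of the output computes:
  A10 = MAX(-6, -3) = -3
  B10 = IF(D4=0: D4=8 -> else branch A10) = -3
  H11 = -(-2) = 2
  D6 = -6 + 2 = -4
  A9 = MIN(-3, -4) = -4
  C2 = MAX(-3, -4) = -3
  H3 = IF(F12=0: F12=-4 -> else branch C2) = -3
  A4 = -3 * -3 = 9
  C11 = MAX(9, -3) = 9

After the edit, cleaning proceeds:
  F9: had never run; runs now, result 4.
  H3: a read changed (F12 -4->0) — executes, giving 4.
  A4: a read changed (H3 -3->4; H3 -3->4) — executes, giving 16.
  C11: a read changed (A4 9->16; H3 -3->4) — executes, giving 16.

Note the branch switch — F9 had no cache and runs now for the first time.

Demanding C11 again yields 16.
4 formula cells run: A4, C11, F9, H3.
The nodes whose values change: A4, C11, F12, H3.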